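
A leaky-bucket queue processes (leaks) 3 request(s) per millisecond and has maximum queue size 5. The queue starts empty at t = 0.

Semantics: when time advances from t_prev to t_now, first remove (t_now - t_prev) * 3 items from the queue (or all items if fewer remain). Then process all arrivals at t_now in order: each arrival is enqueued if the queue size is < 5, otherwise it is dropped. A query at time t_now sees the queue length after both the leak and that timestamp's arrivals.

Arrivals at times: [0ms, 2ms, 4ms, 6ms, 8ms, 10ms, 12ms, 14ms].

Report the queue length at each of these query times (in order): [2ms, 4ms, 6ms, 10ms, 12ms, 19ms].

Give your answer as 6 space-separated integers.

Queue lengths at query times:
  query t=2ms: backlog = 1
  query t=4ms: backlog = 1
  query t=6ms: backlog = 1
  query t=10ms: backlog = 1
  query t=12ms: backlog = 1
  query t=19ms: backlog = 0

Answer: 1 1 1 1 1 0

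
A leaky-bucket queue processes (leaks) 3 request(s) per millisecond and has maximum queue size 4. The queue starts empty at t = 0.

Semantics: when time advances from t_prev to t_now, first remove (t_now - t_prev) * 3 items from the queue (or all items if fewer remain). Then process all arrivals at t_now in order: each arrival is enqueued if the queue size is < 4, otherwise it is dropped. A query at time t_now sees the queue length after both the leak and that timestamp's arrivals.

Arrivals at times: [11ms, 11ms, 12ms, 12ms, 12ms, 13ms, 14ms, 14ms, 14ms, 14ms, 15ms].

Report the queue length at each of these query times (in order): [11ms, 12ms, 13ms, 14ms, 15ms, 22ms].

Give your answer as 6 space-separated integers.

Answer: 2 3 1 4 2 0

Derivation:
Queue lengths at query times:
  query t=11ms: backlog = 2
  query t=12ms: backlog = 3
  query t=13ms: backlog = 1
  query t=14ms: backlog = 4
  query t=15ms: backlog = 2
  query t=22ms: backlog = 0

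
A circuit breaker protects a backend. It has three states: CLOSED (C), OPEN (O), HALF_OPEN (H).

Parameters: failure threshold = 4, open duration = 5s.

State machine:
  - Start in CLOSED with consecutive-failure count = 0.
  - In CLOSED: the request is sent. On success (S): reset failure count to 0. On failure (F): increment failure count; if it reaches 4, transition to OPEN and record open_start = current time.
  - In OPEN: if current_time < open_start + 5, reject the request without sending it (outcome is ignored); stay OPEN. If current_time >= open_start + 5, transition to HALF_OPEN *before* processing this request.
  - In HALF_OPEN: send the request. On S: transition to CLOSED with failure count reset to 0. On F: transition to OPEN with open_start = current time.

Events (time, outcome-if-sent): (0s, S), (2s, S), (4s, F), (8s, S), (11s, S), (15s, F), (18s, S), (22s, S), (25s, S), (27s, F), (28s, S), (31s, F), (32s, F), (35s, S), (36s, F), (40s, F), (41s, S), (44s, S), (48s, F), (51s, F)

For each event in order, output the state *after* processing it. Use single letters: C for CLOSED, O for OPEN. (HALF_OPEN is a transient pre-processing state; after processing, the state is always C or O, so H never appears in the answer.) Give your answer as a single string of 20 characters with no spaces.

Answer: CCCCCCCCCCCCCCCCCCCC

Derivation:
State after each event:
  event#1 t=0s outcome=S: state=CLOSED
  event#2 t=2s outcome=S: state=CLOSED
  event#3 t=4s outcome=F: state=CLOSED
  event#4 t=8s outcome=S: state=CLOSED
  event#5 t=11s outcome=S: state=CLOSED
  event#6 t=15s outcome=F: state=CLOSED
  event#7 t=18s outcome=S: state=CLOSED
  event#8 t=22s outcome=S: state=CLOSED
  event#9 t=25s outcome=S: state=CLOSED
  event#10 t=27s outcome=F: state=CLOSED
  event#11 t=28s outcome=S: state=CLOSED
  event#12 t=31s outcome=F: state=CLOSED
  event#13 t=32s outcome=F: state=CLOSED
  event#14 t=35s outcome=S: state=CLOSED
  event#15 t=36s outcome=F: state=CLOSED
  event#16 t=40s outcome=F: state=CLOSED
  event#17 t=41s outcome=S: state=CLOSED
  event#18 t=44s outcome=S: state=CLOSED
  event#19 t=48s outcome=F: state=CLOSED
  event#20 t=51s outcome=F: state=CLOSED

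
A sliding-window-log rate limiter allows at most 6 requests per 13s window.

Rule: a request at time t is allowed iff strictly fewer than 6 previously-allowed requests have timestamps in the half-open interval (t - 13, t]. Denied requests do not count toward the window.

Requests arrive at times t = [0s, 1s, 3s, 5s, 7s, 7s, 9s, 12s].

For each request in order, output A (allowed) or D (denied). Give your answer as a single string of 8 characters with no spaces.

Answer: AAAAAADD

Derivation:
Tracking allowed requests in the window:
  req#1 t=0s: ALLOW
  req#2 t=1s: ALLOW
  req#3 t=3s: ALLOW
  req#4 t=5s: ALLOW
  req#5 t=7s: ALLOW
  req#6 t=7s: ALLOW
  req#7 t=9s: DENY
  req#8 t=12s: DENY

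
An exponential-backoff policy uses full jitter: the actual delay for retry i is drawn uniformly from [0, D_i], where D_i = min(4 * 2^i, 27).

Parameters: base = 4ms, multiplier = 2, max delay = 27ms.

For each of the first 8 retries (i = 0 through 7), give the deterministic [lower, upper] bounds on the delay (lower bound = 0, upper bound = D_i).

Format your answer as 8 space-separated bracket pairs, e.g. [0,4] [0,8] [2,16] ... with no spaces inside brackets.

Computing bounds per retry:
  i=0: D_i=min(4*2^0,27)=4, bounds=[0,4]
  i=1: D_i=min(4*2^1,27)=8, bounds=[0,8]
  i=2: D_i=min(4*2^2,27)=16, bounds=[0,16]
  i=3: D_i=min(4*2^3,27)=27, bounds=[0,27]
  i=4: D_i=min(4*2^4,27)=27, bounds=[0,27]
  i=5: D_i=min(4*2^5,27)=27, bounds=[0,27]
  i=6: D_i=min(4*2^6,27)=27, bounds=[0,27]
  i=7: D_i=min(4*2^7,27)=27, bounds=[0,27]

Answer: [0,4] [0,8] [0,16] [0,27] [0,27] [0,27] [0,27] [0,27]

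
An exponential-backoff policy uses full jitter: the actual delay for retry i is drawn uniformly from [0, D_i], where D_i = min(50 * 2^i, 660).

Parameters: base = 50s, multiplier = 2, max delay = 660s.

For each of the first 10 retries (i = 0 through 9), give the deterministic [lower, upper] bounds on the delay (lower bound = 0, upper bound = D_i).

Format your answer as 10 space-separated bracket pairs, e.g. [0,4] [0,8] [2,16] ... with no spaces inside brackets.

Answer: [0,50] [0,100] [0,200] [0,400] [0,660] [0,660] [0,660] [0,660] [0,660] [0,660]

Derivation:
Computing bounds per retry:
  i=0: D_i=min(50*2^0,660)=50, bounds=[0,50]
  i=1: D_i=min(50*2^1,660)=100, bounds=[0,100]
  i=2: D_i=min(50*2^2,660)=200, bounds=[0,200]
  i=3: D_i=min(50*2^3,660)=400, bounds=[0,400]
  i=4: D_i=min(50*2^4,660)=660, bounds=[0,660]
  i=5: D_i=min(50*2^5,660)=660, bounds=[0,660]
  i=6: D_i=min(50*2^6,660)=660, bounds=[0,660]
  i=7: D_i=min(50*2^7,660)=660, bounds=[0,660]
  i=8: D_i=min(50*2^8,660)=660, bounds=[0,660]
  i=9: D_i=min(50*2^9,660)=660, bounds=[0,660]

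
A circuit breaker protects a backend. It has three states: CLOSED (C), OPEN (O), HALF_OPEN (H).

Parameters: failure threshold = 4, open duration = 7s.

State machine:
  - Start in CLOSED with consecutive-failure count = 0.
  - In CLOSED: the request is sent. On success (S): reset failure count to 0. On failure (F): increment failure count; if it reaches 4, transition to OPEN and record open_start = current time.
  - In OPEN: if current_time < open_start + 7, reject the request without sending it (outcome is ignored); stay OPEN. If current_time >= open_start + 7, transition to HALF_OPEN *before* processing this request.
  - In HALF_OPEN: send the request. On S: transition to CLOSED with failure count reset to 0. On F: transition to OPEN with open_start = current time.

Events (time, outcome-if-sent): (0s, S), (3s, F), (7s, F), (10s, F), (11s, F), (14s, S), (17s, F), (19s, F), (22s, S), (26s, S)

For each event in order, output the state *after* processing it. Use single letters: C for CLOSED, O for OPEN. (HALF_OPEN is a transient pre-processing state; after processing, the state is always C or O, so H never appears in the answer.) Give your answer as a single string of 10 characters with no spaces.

State after each event:
  event#1 t=0s outcome=S: state=CLOSED
  event#2 t=3s outcome=F: state=CLOSED
  event#3 t=7s outcome=F: state=CLOSED
  event#4 t=10s outcome=F: state=CLOSED
  event#5 t=11s outcome=F: state=OPEN
  event#6 t=14s outcome=S: state=OPEN
  event#7 t=17s outcome=F: state=OPEN
  event#8 t=19s outcome=F: state=OPEN
  event#9 t=22s outcome=S: state=OPEN
  event#10 t=26s outcome=S: state=CLOSED

Answer: CCCCOOOOOC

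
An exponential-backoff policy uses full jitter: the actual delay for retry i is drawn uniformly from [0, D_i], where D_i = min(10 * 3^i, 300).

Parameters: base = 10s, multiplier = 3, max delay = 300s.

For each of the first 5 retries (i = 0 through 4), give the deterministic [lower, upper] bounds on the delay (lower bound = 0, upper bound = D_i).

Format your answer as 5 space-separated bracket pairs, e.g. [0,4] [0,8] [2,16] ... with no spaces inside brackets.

Computing bounds per retry:
  i=0: D_i=min(10*3^0,300)=10, bounds=[0,10]
  i=1: D_i=min(10*3^1,300)=30, bounds=[0,30]
  i=2: D_i=min(10*3^2,300)=90, bounds=[0,90]
  i=3: D_i=min(10*3^3,300)=270, bounds=[0,270]
  i=4: D_i=min(10*3^4,300)=300, bounds=[0,300]

Answer: [0,10] [0,30] [0,90] [0,270] [0,300]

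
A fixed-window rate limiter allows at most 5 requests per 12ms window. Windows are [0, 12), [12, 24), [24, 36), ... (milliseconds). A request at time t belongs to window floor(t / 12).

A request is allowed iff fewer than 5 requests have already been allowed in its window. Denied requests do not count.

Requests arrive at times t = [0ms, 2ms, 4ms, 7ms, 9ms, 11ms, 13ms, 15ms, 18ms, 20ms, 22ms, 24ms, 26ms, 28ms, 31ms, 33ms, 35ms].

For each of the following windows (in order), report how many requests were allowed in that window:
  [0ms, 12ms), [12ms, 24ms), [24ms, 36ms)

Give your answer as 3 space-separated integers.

Answer: 5 5 5

Derivation:
Processing requests:
  req#1 t=0ms (window 0): ALLOW
  req#2 t=2ms (window 0): ALLOW
  req#3 t=4ms (window 0): ALLOW
  req#4 t=7ms (window 0): ALLOW
  req#5 t=9ms (window 0): ALLOW
  req#6 t=11ms (window 0): DENY
  req#7 t=13ms (window 1): ALLOW
  req#8 t=15ms (window 1): ALLOW
  req#9 t=18ms (window 1): ALLOW
  req#10 t=20ms (window 1): ALLOW
  req#11 t=22ms (window 1): ALLOW
  req#12 t=24ms (window 2): ALLOW
  req#13 t=26ms (window 2): ALLOW
  req#14 t=28ms (window 2): ALLOW
  req#15 t=31ms (window 2): ALLOW
  req#16 t=33ms (window 2): ALLOW
  req#17 t=35ms (window 2): DENY

Allowed counts by window: 5 5 5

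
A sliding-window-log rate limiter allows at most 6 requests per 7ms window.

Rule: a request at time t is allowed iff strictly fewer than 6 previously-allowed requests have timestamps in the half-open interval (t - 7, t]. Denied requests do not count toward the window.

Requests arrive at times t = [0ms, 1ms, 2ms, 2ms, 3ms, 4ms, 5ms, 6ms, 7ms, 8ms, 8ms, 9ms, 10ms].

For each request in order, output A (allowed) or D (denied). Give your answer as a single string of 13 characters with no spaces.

Tracking allowed requests in the window:
  req#1 t=0ms: ALLOW
  req#2 t=1ms: ALLOW
  req#3 t=2ms: ALLOW
  req#4 t=2ms: ALLOW
  req#5 t=3ms: ALLOW
  req#6 t=4ms: ALLOW
  req#7 t=5ms: DENY
  req#8 t=6ms: DENY
  req#9 t=7ms: ALLOW
  req#10 t=8ms: ALLOW
  req#11 t=8ms: DENY
  req#12 t=9ms: ALLOW
  req#13 t=10ms: ALLOW

Answer: AAAAAADDAADAA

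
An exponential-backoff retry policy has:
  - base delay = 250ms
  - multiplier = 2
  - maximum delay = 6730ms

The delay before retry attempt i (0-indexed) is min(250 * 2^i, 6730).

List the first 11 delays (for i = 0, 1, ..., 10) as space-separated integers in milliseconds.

Answer: 250 500 1000 2000 4000 6730 6730 6730 6730 6730 6730

Derivation:
Computing each delay:
  i=0: min(250*2^0, 6730) = 250
  i=1: min(250*2^1, 6730) = 500
  i=2: min(250*2^2, 6730) = 1000
  i=3: min(250*2^3, 6730) = 2000
  i=4: min(250*2^4, 6730) = 4000
  i=5: min(250*2^5, 6730) = 6730
  i=6: min(250*2^6, 6730) = 6730
  i=7: min(250*2^7, 6730) = 6730
  i=8: min(250*2^8, 6730) = 6730
  i=9: min(250*2^9, 6730) = 6730
  i=10: min(250*2^10, 6730) = 6730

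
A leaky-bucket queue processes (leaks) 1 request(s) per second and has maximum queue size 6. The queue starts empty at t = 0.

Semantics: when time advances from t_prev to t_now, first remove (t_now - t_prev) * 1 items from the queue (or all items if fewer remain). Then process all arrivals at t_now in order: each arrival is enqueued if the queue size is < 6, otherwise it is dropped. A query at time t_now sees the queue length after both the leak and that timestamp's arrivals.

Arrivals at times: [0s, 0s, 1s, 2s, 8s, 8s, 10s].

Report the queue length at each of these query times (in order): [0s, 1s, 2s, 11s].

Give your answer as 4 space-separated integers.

Answer: 2 2 2 0

Derivation:
Queue lengths at query times:
  query t=0s: backlog = 2
  query t=1s: backlog = 2
  query t=2s: backlog = 2
  query t=11s: backlog = 0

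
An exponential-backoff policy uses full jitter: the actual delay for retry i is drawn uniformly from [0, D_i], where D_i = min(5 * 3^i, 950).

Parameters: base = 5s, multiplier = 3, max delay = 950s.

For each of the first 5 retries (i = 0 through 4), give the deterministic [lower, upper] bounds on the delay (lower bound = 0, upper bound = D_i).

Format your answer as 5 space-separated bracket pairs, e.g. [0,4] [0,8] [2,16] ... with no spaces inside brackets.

Answer: [0,5] [0,15] [0,45] [0,135] [0,405]

Derivation:
Computing bounds per retry:
  i=0: D_i=min(5*3^0,950)=5, bounds=[0,5]
  i=1: D_i=min(5*3^1,950)=15, bounds=[0,15]
  i=2: D_i=min(5*3^2,950)=45, bounds=[0,45]
  i=3: D_i=min(5*3^3,950)=135, bounds=[0,135]
  i=4: D_i=min(5*3^4,950)=405, bounds=[0,405]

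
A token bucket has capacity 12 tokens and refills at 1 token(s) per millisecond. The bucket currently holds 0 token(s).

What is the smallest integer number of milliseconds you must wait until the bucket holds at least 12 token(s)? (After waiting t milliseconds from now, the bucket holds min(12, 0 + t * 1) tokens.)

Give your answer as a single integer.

Need 0 + t * 1 >= 12, so t >= 12/1.
Smallest integer t = ceil(12/1) = 12.

Answer: 12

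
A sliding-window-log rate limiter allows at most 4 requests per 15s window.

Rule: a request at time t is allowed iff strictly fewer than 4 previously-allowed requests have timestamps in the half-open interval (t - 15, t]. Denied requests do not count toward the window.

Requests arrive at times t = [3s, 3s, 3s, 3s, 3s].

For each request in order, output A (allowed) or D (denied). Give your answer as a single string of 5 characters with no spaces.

Tracking allowed requests in the window:
  req#1 t=3s: ALLOW
  req#2 t=3s: ALLOW
  req#3 t=3s: ALLOW
  req#4 t=3s: ALLOW
  req#5 t=3s: DENY

Answer: AAAAD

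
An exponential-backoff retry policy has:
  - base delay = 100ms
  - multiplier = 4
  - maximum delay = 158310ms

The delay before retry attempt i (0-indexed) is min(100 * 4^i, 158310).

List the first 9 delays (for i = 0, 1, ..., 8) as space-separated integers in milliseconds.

Answer: 100 400 1600 6400 25600 102400 158310 158310 158310

Derivation:
Computing each delay:
  i=0: min(100*4^0, 158310) = 100
  i=1: min(100*4^1, 158310) = 400
  i=2: min(100*4^2, 158310) = 1600
  i=3: min(100*4^3, 158310) = 6400
  i=4: min(100*4^4, 158310) = 25600
  i=5: min(100*4^5, 158310) = 102400
  i=6: min(100*4^6, 158310) = 158310
  i=7: min(100*4^7, 158310) = 158310
  i=8: min(100*4^8, 158310) = 158310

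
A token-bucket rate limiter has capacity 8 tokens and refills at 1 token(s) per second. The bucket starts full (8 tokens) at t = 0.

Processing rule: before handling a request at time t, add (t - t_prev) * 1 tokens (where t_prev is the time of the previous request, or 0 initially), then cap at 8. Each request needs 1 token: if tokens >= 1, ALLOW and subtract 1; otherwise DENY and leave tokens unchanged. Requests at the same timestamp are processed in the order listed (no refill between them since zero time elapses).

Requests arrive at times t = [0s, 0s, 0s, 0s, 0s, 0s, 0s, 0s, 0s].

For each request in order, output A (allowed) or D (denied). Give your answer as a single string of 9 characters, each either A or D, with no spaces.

Simulating step by step:
  req#1 t=0s: ALLOW
  req#2 t=0s: ALLOW
  req#3 t=0s: ALLOW
  req#4 t=0s: ALLOW
  req#5 t=0s: ALLOW
  req#6 t=0s: ALLOW
  req#7 t=0s: ALLOW
  req#8 t=0s: ALLOW
  req#9 t=0s: DENY

Answer: AAAAAAAAD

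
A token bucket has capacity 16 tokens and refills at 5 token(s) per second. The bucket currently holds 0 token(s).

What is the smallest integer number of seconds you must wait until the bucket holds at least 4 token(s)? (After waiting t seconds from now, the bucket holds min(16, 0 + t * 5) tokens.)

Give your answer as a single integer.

Answer: 1

Derivation:
Need 0 + t * 5 >= 4, so t >= 4/5.
Smallest integer t = ceil(4/5) = 1.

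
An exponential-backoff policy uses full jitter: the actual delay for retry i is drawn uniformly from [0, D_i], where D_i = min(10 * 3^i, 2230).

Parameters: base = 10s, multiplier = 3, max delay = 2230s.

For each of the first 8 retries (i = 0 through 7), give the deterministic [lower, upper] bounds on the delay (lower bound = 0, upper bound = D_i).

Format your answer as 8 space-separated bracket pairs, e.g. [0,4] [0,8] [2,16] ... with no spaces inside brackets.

Answer: [0,10] [0,30] [0,90] [0,270] [0,810] [0,2230] [0,2230] [0,2230]

Derivation:
Computing bounds per retry:
  i=0: D_i=min(10*3^0,2230)=10, bounds=[0,10]
  i=1: D_i=min(10*3^1,2230)=30, bounds=[0,30]
  i=2: D_i=min(10*3^2,2230)=90, bounds=[0,90]
  i=3: D_i=min(10*3^3,2230)=270, bounds=[0,270]
  i=4: D_i=min(10*3^4,2230)=810, bounds=[0,810]
  i=5: D_i=min(10*3^5,2230)=2230, bounds=[0,2230]
  i=6: D_i=min(10*3^6,2230)=2230, bounds=[0,2230]
  i=7: D_i=min(10*3^7,2230)=2230, bounds=[0,2230]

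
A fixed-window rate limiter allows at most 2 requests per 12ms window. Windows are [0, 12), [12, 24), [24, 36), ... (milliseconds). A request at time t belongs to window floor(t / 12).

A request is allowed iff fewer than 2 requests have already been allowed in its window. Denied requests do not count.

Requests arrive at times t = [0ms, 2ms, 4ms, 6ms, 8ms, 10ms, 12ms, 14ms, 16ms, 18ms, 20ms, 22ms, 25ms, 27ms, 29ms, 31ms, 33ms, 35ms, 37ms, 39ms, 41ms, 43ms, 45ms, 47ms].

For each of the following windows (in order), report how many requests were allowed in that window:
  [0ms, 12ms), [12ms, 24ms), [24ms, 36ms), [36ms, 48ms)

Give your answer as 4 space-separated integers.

Answer: 2 2 2 2

Derivation:
Processing requests:
  req#1 t=0ms (window 0): ALLOW
  req#2 t=2ms (window 0): ALLOW
  req#3 t=4ms (window 0): DENY
  req#4 t=6ms (window 0): DENY
  req#5 t=8ms (window 0): DENY
  req#6 t=10ms (window 0): DENY
  req#7 t=12ms (window 1): ALLOW
  req#8 t=14ms (window 1): ALLOW
  req#9 t=16ms (window 1): DENY
  req#10 t=18ms (window 1): DENY
  req#11 t=20ms (window 1): DENY
  req#12 t=22ms (window 1): DENY
  req#13 t=25ms (window 2): ALLOW
  req#14 t=27ms (window 2): ALLOW
  req#15 t=29ms (window 2): DENY
  req#16 t=31ms (window 2): DENY
  req#17 t=33ms (window 2): DENY
  req#18 t=35ms (window 2): DENY
  req#19 t=37ms (window 3): ALLOW
  req#20 t=39ms (window 3): ALLOW
  req#21 t=41ms (window 3): DENY
  req#22 t=43ms (window 3): DENY
  req#23 t=45ms (window 3): DENY
  req#24 t=47ms (window 3): DENY

Allowed counts by window: 2 2 2 2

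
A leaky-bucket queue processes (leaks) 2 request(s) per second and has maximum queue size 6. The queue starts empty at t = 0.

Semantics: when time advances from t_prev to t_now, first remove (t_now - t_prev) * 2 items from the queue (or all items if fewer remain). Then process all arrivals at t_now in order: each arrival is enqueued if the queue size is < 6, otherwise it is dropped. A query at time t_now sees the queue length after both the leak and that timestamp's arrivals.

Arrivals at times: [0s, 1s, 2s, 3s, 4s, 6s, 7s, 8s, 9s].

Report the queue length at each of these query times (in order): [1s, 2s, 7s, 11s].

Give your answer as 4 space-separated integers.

Queue lengths at query times:
  query t=1s: backlog = 1
  query t=2s: backlog = 1
  query t=7s: backlog = 1
  query t=11s: backlog = 0

Answer: 1 1 1 0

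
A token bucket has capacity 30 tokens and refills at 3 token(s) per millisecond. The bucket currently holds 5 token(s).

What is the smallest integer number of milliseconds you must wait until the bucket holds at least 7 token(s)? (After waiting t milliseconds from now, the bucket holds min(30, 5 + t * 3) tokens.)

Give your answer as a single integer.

Answer: 1

Derivation:
Need 5 + t * 3 >= 7, so t >= 2/3.
Smallest integer t = ceil(2/3) = 1.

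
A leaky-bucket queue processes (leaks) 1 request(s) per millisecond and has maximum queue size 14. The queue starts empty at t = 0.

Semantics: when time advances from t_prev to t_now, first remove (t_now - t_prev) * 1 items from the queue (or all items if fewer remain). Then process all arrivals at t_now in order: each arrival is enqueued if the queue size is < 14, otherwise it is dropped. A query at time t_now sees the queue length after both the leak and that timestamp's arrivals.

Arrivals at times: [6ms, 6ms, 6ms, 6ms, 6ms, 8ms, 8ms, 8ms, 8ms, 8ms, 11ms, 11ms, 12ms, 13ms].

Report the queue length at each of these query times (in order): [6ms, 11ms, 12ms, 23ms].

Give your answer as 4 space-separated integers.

Answer: 5 7 7 0

Derivation:
Queue lengths at query times:
  query t=6ms: backlog = 5
  query t=11ms: backlog = 7
  query t=12ms: backlog = 7
  query t=23ms: backlog = 0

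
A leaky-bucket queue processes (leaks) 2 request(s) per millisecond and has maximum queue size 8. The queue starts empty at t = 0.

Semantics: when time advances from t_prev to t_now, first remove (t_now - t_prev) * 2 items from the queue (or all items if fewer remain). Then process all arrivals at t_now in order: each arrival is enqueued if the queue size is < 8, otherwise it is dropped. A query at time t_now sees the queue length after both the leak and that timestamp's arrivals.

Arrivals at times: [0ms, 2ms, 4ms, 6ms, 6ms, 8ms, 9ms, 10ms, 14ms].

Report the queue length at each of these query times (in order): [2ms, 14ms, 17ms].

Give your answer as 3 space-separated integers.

Queue lengths at query times:
  query t=2ms: backlog = 1
  query t=14ms: backlog = 1
  query t=17ms: backlog = 0

Answer: 1 1 0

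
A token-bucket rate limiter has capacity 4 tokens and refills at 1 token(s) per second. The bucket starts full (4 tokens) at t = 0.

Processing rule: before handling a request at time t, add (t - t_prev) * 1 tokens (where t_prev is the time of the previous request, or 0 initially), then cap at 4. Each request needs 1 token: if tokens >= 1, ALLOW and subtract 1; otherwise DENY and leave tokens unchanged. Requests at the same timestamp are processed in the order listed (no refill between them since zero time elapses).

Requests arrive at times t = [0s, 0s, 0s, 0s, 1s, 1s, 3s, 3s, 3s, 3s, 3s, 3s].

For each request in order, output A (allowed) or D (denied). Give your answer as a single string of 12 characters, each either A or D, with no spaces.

Answer: AAAAADAADDDD

Derivation:
Simulating step by step:
  req#1 t=0s: ALLOW
  req#2 t=0s: ALLOW
  req#3 t=0s: ALLOW
  req#4 t=0s: ALLOW
  req#5 t=1s: ALLOW
  req#6 t=1s: DENY
  req#7 t=3s: ALLOW
  req#8 t=3s: ALLOW
  req#9 t=3s: DENY
  req#10 t=3s: DENY
  req#11 t=3s: DENY
  req#12 t=3s: DENY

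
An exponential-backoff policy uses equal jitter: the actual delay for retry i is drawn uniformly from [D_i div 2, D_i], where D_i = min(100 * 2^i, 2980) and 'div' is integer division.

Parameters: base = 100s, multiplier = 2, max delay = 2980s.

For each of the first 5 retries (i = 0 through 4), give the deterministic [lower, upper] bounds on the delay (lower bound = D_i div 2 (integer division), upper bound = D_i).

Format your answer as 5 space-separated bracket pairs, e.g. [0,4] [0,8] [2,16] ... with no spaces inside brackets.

Computing bounds per retry:
  i=0: D_i=min(100*2^0,2980)=100, bounds=[50,100]
  i=1: D_i=min(100*2^1,2980)=200, bounds=[100,200]
  i=2: D_i=min(100*2^2,2980)=400, bounds=[200,400]
  i=3: D_i=min(100*2^3,2980)=800, bounds=[400,800]
  i=4: D_i=min(100*2^4,2980)=1600, bounds=[800,1600]

Answer: [50,100] [100,200] [200,400] [400,800] [800,1600]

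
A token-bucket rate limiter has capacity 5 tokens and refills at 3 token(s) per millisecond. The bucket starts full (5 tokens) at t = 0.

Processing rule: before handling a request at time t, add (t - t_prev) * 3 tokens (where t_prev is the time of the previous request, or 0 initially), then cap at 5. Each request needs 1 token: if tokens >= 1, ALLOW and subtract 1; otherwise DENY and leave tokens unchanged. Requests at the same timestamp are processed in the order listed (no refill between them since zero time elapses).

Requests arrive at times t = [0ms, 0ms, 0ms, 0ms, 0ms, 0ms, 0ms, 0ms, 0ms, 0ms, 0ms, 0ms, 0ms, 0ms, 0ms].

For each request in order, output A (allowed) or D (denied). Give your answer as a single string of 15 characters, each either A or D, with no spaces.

Answer: AAAAADDDDDDDDDD

Derivation:
Simulating step by step:
  req#1 t=0ms: ALLOW
  req#2 t=0ms: ALLOW
  req#3 t=0ms: ALLOW
  req#4 t=0ms: ALLOW
  req#5 t=0ms: ALLOW
  req#6 t=0ms: DENY
  req#7 t=0ms: DENY
  req#8 t=0ms: DENY
  req#9 t=0ms: DENY
  req#10 t=0ms: DENY
  req#11 t=0ms: DENY
  req#12 t=0ms: DENY
  req#13 t=0ms: DENY
  req#14 t=0ms: DENY
  req#15 t=0ms: DENY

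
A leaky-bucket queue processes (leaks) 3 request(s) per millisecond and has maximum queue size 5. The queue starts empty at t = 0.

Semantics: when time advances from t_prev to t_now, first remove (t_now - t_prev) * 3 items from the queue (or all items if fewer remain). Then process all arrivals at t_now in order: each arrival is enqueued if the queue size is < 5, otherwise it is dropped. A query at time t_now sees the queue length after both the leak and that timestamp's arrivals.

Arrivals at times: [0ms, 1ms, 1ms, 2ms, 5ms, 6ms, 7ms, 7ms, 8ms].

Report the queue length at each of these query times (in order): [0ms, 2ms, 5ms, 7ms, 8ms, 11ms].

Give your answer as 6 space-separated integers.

Queue lengths at query times:
  query t=0ms: backlog = 1
  query t=2ms: backlog = 1
  query t=5ms: backlog = 1
  query t=7ms: backlog = 2
  query t=8ms: backlog = 1
  query t=11ms: backlog = 0

Answer: 1 1 1 2 1 0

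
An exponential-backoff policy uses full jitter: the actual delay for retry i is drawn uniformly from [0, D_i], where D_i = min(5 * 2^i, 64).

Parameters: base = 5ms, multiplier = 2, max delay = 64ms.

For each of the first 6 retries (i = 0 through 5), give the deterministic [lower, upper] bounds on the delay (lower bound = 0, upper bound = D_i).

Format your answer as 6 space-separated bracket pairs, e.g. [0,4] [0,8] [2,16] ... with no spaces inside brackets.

Answer: [0,5] [0,10] [0,20] [0,40] [0,64] [0,64]

Derivation:
Computing bounds per retry:
  i=0: D_i=min(5*2^0,64)=5, bounds=[0,5]
  i=1: D_i=min(5*2^1,64)=10, bounds=[0,10]
  i=2: D_i=min(5*2^2,64)=20, bounds=[0,20]
  i=3: D_i=min(5*2^3,64)=40, bounds=[0,40]
  i=4: D_i=min(5*2^4,64)=64, bounds=[0,64]
  i=5: D_i=min(5*2^5,64)=64, bounds=[0,64]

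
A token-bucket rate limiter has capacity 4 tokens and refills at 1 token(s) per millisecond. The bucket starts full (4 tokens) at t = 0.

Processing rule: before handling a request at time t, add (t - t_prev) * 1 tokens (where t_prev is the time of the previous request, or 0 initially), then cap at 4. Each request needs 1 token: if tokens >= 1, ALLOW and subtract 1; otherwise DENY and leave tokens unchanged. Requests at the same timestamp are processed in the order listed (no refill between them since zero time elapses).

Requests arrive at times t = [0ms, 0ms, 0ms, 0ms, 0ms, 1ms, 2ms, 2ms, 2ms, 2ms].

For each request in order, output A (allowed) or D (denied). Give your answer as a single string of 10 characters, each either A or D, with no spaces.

Simulating step by step:
  req#1 t=0ms: ALLOW
  req#2 t=0ms: ALLOW
  req#3 t=0ms: ALLOW
  req#4 t=0ms: ALLOW
  req#5 t=0ms: DENY
  req#6 t=1ms: ALLOW
  req#7 t=2ms: ALLOW
  req#8 t=2ms: DENY
  req#9 t=2ms: DENY
  req#10 t=2ms: DENY

Answer: AAAADAADDD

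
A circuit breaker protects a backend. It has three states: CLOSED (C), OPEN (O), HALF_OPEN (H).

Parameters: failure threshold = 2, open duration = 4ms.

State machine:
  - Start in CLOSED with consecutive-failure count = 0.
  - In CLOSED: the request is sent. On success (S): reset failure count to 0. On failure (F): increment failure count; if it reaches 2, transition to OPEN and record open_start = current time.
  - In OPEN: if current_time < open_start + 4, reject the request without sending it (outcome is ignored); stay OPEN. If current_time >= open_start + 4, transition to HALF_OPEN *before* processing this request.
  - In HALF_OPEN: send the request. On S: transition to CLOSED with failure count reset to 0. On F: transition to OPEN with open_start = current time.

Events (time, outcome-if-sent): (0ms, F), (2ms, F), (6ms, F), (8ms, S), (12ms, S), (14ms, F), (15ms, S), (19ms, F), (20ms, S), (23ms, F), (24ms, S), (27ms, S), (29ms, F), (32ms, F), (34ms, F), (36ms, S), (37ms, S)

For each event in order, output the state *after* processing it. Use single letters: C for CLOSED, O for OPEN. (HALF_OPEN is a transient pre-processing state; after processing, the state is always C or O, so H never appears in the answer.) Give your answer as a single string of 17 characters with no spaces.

Answer: COOOCCCCCCCCCOOCC

Derivation:
State after each event:
  event#1 t=0ms outcome=F: state=CLOSED
  event#2 t=2ms outcome=F: state=OPEN
  event#3 t=6ms outcome=F: state=OPEN
  event#4 t=8ms outcome=S: state=OPEN
  event#5 t=12ms outcome=S: state=CLOSED
  event#6 t=14ms outcome=F: state=CLOSED
  event#7 t=15ms outcome=S: state=CLOSED
  event#8 t=19ms outcome=F: state=CLOSED
  event#9 t=20ms outcome=S: state=CLOSED
  event#10 t=23ms outcome=F: state=CLOSED
  event#11 t=24ms outcome=S: state=CLOSED
  event#12 t=27ms outcome=S: state=CLOSED
  event#13 t=29ms outcome=F: state=CLOSED
  event#14 t=32ms outcome=F: state=OPEN
  event#15 t=34ms outcome=F: state=OPEN
  event#16 t=36ms outcome=S: state=CLOSED
  event#17 t=37ms outcome=S: state=CLOSED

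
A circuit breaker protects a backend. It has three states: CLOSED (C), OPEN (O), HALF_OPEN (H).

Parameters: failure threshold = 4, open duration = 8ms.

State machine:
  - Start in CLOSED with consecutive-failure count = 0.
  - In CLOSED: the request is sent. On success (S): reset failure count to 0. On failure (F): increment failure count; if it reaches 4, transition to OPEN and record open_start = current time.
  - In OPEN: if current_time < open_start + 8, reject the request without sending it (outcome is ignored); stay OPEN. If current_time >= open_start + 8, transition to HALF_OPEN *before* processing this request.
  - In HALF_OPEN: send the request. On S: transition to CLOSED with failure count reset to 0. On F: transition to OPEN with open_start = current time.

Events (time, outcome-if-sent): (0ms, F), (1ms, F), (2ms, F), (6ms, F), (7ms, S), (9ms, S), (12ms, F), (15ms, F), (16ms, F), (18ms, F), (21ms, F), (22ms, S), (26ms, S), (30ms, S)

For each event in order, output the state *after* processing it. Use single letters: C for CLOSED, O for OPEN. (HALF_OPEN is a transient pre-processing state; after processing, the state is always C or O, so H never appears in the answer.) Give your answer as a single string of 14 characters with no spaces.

State after each event:
  event#1 t=0ms outcome=F: state=CLOSED
  event#2 t=1ms outcome=F: state=CLOSED
  event#3 t=2ms outcome=F: state=CLOSED
  event#4 t=6ms outcome=F: state=OPEN
  event#5 t=7ms outcome=S: state=OPEN
  event#6 t=9ms outcome=S: state=OPEN
  event#7 t=12ms outcome=F: state=OPEN
  event#8 t=15ms outcome=F: state=OPEN
  event#9 t=16ms outcome=F: state=OPEN
  event#10 t=18ms outcome=F: state=OPEN
  event#11 t=21ms outcome=F: state=OPEN
  event#12 t=22ms outcome=S: state=OPEN
  event#13 t=26ms outcome=S: state=CLOSED
  event#14 t=30ms outcome=S: state=CLOSED

Answer: CCCOOOOOOOOOCC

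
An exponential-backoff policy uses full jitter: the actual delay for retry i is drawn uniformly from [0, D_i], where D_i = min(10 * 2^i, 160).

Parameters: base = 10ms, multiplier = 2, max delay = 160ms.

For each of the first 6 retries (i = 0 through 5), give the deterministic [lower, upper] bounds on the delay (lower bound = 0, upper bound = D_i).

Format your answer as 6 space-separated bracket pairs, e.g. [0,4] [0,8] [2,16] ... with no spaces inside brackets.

Answer: [0,10] [0,20] [0,40] [0,80] [0,160] [0,160]

Derivation:
Computing bounds per retry:
  i=0: D_i=min(10*2^0,160)=10, bounds=[0,10]
  i=1: D_i=min(10*2^1,160)=20, bounds=[0,20]
  i=2: D_i=min(10*2^2,160)=40, bounds=[0,40]
  i=3: D_i=min(10*2^3,160)=80, bounds=[0,80]
  i=4: D_i=min(10*2^4,160)=160, bounds=[0,160]
  i=5: D_i=min(10*2^5,160)=160, bounds=[0,160]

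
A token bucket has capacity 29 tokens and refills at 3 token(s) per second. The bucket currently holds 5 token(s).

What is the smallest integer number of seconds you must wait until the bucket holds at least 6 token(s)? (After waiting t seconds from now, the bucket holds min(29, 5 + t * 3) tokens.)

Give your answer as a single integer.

Answer: 1

Derivation:
Need 5 + t * 3 >= 6, so t >= 1/3.
Smallest integer t = ceil(1/3) = 1.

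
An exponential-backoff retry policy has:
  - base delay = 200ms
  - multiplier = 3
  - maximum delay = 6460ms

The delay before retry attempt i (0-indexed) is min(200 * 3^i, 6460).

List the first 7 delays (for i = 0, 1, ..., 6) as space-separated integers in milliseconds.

Computing each delay:
  i=0: min(200*3^0, 6460) = 200
  i=1: min(200*3^1, 6460) = 600
  i=2: min(200*3^2, 6460) = 1800
  i=3: min(200*3^3, 6460) = 5400
  i=4: min(200*3^4, 6460) = 6460
  i=5: min(200*3^5, 6460) = 6460
  i=6: min(200*3^6, 6460) = 6460

Answer: 200 600 1800 5400 6460 6460 6460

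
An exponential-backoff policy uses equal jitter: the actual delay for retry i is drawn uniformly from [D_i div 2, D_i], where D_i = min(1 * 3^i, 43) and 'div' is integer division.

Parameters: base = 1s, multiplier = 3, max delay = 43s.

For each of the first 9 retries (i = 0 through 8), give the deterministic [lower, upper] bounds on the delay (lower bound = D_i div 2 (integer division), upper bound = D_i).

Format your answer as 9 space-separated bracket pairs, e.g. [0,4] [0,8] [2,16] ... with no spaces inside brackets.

Computing bounds per retry:
  i=0: D_i=min(1*3^0,43)=1, bounds=[0,1]
  i=1: D_i=min(1*3^1,43)=3, bounds=[1,3]
  i=2: D_i=min(1*3^2,43)=9, bounds=[4,9]
  i=3: D_i=min(1*3^3,43)=27, bounds=[13,27]
  i=4: D_i=min(1*3^4,43)=43, bounds=[21,43]
  i=5: D_i=min(1*3^5,43)=43, bounds=[21,43]
  i=6: D_i=min(1*3^6,43)=43, bounds=[21,43]
  i=7: D_i=min(1*3^7,43)=43, bounds=[21,43]
  i=8: D_i=min(1*3^8,43)=43, bounds=[21,43]

Answer: [0,1] [1,3] [4,9] [13,27] [21,43] [21,43] [21,43] [21,43] [21,43]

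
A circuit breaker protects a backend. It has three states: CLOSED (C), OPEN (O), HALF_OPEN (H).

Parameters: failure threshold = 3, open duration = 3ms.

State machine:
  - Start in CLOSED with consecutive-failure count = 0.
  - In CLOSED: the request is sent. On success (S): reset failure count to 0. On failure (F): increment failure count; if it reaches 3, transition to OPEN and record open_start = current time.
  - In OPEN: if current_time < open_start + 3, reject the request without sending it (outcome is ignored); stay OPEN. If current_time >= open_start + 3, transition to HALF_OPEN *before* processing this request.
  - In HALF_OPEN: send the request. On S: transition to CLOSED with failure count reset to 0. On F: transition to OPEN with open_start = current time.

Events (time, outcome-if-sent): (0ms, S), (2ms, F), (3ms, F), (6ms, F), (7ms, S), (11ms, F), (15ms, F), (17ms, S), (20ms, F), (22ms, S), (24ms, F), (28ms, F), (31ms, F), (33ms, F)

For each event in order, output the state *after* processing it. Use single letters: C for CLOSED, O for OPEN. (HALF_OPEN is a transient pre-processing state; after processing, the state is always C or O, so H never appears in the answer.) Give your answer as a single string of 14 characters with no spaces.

State after each event:
  event#1 t=0ms outcome=S: state=CLOSED
  event#2 t=2ms outcome=F: state=CLOSED
  event#3 t=3ms outcome=F: state=CLOSED
  event#4 t=6ms outcome=F: state=OPEN
  event#5 t=7ms outcome=S: state=OPEN
  event#6 t=11ms outcome=F: state=OPEN
  event#7 t=15ms outcome=F: state=OPEN
  event#8 t=17ms outcome=S: state=OPEN
  event#9 t=20ms outcome=F: state=OPEN
  event#10 t=22ms outcome=S: state=OPEN
  event#11 t=24ms outcome=F: state=OPEN
  event#12 t=28ms outcome=F: state=OPEN
  event#13 t=31ms outcome=F: state=OPEN
  event#14 t=33ms outcome=F: state=OPEN

Answer: CCCOOOOOOOOOOO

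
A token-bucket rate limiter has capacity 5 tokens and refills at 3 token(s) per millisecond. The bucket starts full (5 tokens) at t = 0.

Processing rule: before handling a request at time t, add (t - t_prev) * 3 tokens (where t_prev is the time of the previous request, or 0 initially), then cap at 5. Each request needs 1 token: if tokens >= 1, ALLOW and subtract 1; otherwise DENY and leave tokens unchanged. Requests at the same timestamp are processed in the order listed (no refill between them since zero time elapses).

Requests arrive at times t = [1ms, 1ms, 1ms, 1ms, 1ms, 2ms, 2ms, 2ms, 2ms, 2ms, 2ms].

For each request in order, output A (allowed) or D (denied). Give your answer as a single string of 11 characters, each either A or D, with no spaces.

Simulating step by step:
  req#1 t=1ms: ALLOW
  req#2 t=1ms: ALLOW
  req#3 t=1ms: ALLOW
  req#4 t=1ms: ALLOW
  req#5 t=1ms: ALLOW
  req#6 t=2ms: ALLOW
  req#7 t=2ms: ALLOW
  req#8 t=2ms: ALLOW
  req#9 t=2ms: DENY
  req#10 t=2ms: DENY
  req#11 t=2ms: DENY

Answer: AAAAAAAADDD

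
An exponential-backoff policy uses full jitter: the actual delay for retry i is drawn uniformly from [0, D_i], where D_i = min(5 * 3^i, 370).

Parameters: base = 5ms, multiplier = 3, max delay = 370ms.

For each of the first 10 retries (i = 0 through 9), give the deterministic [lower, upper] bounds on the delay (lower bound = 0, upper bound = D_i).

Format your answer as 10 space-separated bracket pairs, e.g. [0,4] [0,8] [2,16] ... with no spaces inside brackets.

Answer: [0,5] [0,15] [0,45] [0,135] [0,370] [0,370] [0,370] [0,370] [0,370] [0,370]

Derivation:
Computing bounds per retry:
  i=0: D_i=min(5*3^0,370)=5, bounds=[0,5]
  i=1: D_i=min(5*3^1,370)=15, bounds=[0,15]
  i=2: D_i=min(5*3^2,370)=45, bounds=[0,45]
  i=3: D_i=min(5*3^3,370)=135, bounds=[0,135]
  i=4: D_i=min(5*3^4,370)=370, bounds=[0,370]
  i=5: D_i=min(5*3^5,370)=370, bounds=[0,370]
  i=6: D_i=min(5*3^6,370)=370, bounds=[0,370]
  i=7: D_i=min(5*3^7,370)=370, bounds=[0,370]
  i=8: D_i=min(5*3^8,370)=370, bounds=[0,370]
  i=9: D_i=min(5*3^9,370)=370, bounds=[0,370]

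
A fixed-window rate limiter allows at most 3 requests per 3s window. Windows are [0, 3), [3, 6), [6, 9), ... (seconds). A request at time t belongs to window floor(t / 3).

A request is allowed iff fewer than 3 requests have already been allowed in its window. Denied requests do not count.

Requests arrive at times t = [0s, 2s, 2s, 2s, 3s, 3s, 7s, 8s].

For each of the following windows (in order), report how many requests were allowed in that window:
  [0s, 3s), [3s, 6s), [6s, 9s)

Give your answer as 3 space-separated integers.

Answer: 3 2 2

Derivation:
Processing requests:
  req#1 t=0s (window 0): ALLOW
  req#2 t=2s (window 0): ALLOW
  req#3 t=2s (window 0): ALLOW
  req#4 t=2s (window 0): DENY
  req#5 t=3s (window 1): ALLOW
  req#6 t=3s (window 1): ALLOW
  req#7 t=7s (window 2): ALLOW
  req#8 t=8s (window 2): ALLOW

Allowed counts by window: 3 2 2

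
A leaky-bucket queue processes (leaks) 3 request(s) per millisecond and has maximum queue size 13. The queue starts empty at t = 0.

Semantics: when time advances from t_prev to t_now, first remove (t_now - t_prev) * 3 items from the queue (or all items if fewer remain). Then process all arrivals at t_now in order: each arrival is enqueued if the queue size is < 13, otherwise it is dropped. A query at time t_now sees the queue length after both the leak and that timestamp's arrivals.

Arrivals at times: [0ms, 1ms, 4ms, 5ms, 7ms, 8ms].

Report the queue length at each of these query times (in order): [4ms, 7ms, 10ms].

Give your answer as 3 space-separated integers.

Answer: 1 1 0

Derivation:
Queue lengths at query times:
  query t=4ms: backlog = 1
  query t=7ms: backlog = 1
  query t=10ms: backlog = 0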